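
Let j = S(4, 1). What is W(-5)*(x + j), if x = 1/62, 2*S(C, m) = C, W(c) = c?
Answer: -625/62 ≈ -10.081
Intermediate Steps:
S(C, m) = C/2
x = 1/62 ≈ 0.016129
j = 2 (j = (½)*4 = 2)
W(-5)*(x + j) = -5*(1/62 + 2) = -5*125/62 = -625/62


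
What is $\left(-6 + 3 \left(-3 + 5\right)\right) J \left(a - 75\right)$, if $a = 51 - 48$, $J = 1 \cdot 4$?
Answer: $0$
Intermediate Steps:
$J = 4$
$a = 3$
$\left(-6 + 3 \left(-3 + 5\right)\right) J \left(a - 75\right) = \left(-6 + 3 \left(-3 + 5\right)\right) 4 \left(3 - 75\right) = \left(-6 + 3 \cdot 2\right) 4 \left(-72\right) = \left(-6 + 6\right) 4 \left(-72\right) = 0 \cdot 4 \left(-72\right) = 0 \left(-72\right) = 0$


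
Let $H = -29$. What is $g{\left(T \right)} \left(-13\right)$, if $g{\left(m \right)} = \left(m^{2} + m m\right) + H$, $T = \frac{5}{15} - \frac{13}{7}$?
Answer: $\frac{139633}{441} \approx 316.63$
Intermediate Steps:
$T = - \frac{32}{21}$ ($T = 5 \cdot \frac{1}{15} - \frac{13}{7} = \frac{1}{3} - \frac{13}{7} = - \frac{32}{21} \approx -1.5238$)
$g{\left(m \right)} = -29 + 2 m^{2}$ ($g{\left(m \right)} = \left(m^{2} + m m\right) - 29 = \left(m^{2} + m^{2}\right) - 29 = 2 m^{2} - 29 = -29 + 2 m^{2}$)
$g{\left(T \right)} \left(-13\right) = \left(-29 + 2 \left(- \frac{32}{21}\right)^{2}\right) \left(-13\right) = \left(-29 + 2 \cdot \frac{1024}{441}\right) \left(-13\right) = \left(-29 + \frac{2048}{441}\right) \left(-13\right) = \left(- \frac{10741}{441}\right) \left(-13\right) = \frac{139633}{441}$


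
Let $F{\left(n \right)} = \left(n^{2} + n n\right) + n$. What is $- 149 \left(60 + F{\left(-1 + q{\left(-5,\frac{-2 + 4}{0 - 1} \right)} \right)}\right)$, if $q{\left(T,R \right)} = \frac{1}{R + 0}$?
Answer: $-9387$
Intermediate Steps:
$q{\left(T,R \right)} = \frac{1}{R}$
$F{\left(n \right)} = n + 2 n^{2}$ ($F{\left(n \right)} = \left(n^{2} + n^{2}\right) + n = 2 n^{2} + n = n + 2 n^{2}$)
$- 149 \left(60 + F{\left(-1 + q{\left(-5,\frac{-2 + 4}{0 - 1} \right)} \right)}\right) = - 149 \left(60 + \left(-1 + \frac{1}{\left(-2 + 4\right) \frac{1}{0 - 1}}\right) \left(1 + 2 \left(-1 + \frac{1}{\left(-2 + 4\right) \frac{1}{0 - 1}}\right)\right)\right) = - 149 \left(60 + \left(-1 + \frac{1}{2 \frac{1}{-1}}\right) \left(1 + 2 \left(-1 + \frac{1}{2 \frac{1}{-1}}\right)\right)\right) = - 149 \left(60 + \left(-1 + \frac{1}{2 \left(-1\right)}\right) \left(1 + 2 \left(-1 + \frac{1}{2 \left(-1\right)}\right)\right)\right) = - 149 \left(60 + \left(-1 + \frac{1}{-2}\right) \left(1 + 2 \left(-1 + \frac{1}{-2}\right)\right)\right) = - 149 \left(60 + \left(-1 - \frac{1}{2}\right) \left(1 + 2 \left(-1 - \frac{1}{2}\right)\right)\right) = - 149 \left(60 - \frac{3 \left(1 + 2 \left(- \frac{3}{2}\right)\right)}{2}\right) = - 149 \left(60 - \frac{3 \left(1 - 3\right)}{2}\right) = - 149 \left(60 - -3\right) = - 149 \left(60 + 3\right) = \left(-149\right) 63 = -9387$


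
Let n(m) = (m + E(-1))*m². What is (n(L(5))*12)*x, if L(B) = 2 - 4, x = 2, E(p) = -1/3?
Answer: -224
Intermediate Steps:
E(p) = -⅓ (E(p) = -1*⅓ = -⅓)
L(B) = -2
n(m) = m²*(-⅓ + m) (n(m) = (m - ⅓)*m² = (-⅓ + m)*m² = m²*(-⅓ + m))
(n(L(5))*12)*x = (((-2)²*(-⅓ - 2))*12)*2 = ((4*(-7/3))*12)*2 = -28/3*12*2 = -112*2 = -224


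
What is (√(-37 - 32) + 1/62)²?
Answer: -265235/3844 + I*√69/31 ≈ -69.0 + 0.26796*I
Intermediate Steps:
(√(-37 - 32) + 1/62)² = (√(-69) + 1/62)² = (I*√69 + 1/62)² = (1/62 + I*√69)²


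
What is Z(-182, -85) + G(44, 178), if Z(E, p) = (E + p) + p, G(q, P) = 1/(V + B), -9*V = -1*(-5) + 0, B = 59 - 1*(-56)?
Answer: -362551/1030 ≈ -351.99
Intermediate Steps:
B = 115 (B = 59 + 56 = 115)
V = -5/9 (V = -(-1*(-5) + 0)/9 = -(5 + 0)/9 = -1/9*5 = -5/9 ≈ -0.55556)
G(q, P) = 9/1030 (G(q, P) = 1/(-5/9 + 115) = 1/(1030/9) = 9/1030)
Z(E, p) = E + 2*p
Z(-182, -85) + G(44, 178) = (-182 + 2*(-85)) + 9/1030 = (-182 - 170) + 9/1030 = -352 + 9/1030 = -362551/1030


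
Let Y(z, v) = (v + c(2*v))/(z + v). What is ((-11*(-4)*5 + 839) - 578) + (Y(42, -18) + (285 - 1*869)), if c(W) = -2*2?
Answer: -1247/12 ≈ -103.92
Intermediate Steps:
c(W) = -4
Y(z, v) = (-4 + v)/(v + z) (Y(z, v) = (v - 4)/(z + v) = (-4 + v)/(v + z))
((-11*(-4)*5 + 839) - 578) + (Y(42, -18) + (285 - 1*869)) = ((-11*(-4)*5 + 839) - 578) + ((-4 - 18)/(-18 + 42) + (285 - 1*869)) = ((44*5 + 839) - 578) + (-22/24 + (285 - 869)) = ((220 + 839) - 578) + ((1/24)*(-22) - 584) = (1059 - 578) + (-11/12 - 584) = 481 - 7019/12 = -1247/12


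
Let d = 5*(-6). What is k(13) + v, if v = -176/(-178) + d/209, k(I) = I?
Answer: 257535/18601 ≈ 13.845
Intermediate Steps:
d = -30
v = 15722/18601 (v = -176/(-178) - 30/209 = -176*(-1/178) - 30*1/209 = 88/89 - 30/209 = 15722/18601 ≈ 0.84522)
k(13) + v = 13 + 15722/18601 = 257535/18601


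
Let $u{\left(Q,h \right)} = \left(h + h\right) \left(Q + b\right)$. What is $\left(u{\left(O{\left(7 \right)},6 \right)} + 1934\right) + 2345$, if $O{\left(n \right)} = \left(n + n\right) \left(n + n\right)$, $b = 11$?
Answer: $6763$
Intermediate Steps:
$O{\left(n \right)} = 4 n^{2}$ ($O{\left(n \right)} = 2 n 2 n = 4 n^{2}$)
$u{\left(Q,h \right)} = 2 h \left(11 + Q\right)$ ($u{\left(Q,h \right)} = \left(h + h\right) \left(Q + 11\right) = 2 h \left(11 + Q\right)$)
$\left(u{\left(O{\left(7 \right)},6 \right)} + 1934\right) + 2345 = \left(2 \cdot 6 \left(11 + 4 \cdot 7^{2}\right) + 1934\right) + 2345 = \left(2 \cdot 6 \left(11 + 4 \cdot 49\right) + 1934\right) + 2345 = \left(2 \cdot 6 \left(11 + 196\right) + 1934\right) + 2345 = \left(2 \cdot 6 \cdot 207 + 1934\right) + 2345 = \left(2484 + 1934\right) + 2345 = 4418 + 2345 = 6763$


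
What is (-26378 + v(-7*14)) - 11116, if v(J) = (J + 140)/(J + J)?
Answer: -524919/14 ≈ -37494.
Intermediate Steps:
v(J) = (140 + J)/(2*J) (v(J) = (140 + J)/((2*J)) = (140 + J)*(1/(2*J)) = (140 + J)/(2*J))
(-26378 + v(-7*14)) - 11116 = (-26378 + (140 - 7*14)/(2*((-7*14)))) - 11116 = (-26378 + (½)*(140 - 98)/(-98)) - 11116 = (-26378 + (½)*(-1/98)*42) - 11116 = (-26378 - 3/14) - 11116 = -369295/14 - 11116 = -524919/14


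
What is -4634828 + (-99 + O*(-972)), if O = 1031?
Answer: -5637059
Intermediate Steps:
-4634828 + (-99 + O*(-972)) = -4634828 + (-99 + 1031*(-972)) = -4634828 + (-99 - 1002132) = -4634828 - 1002231 = -5637059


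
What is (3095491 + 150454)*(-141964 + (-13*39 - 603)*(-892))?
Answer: 2753067727420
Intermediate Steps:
(3095491 + 150454)*(-141964 + (-13*39 - 603)*(-892)) = 3245945*(-141964 + (-507 - 603)*(-892)) = 3245945*(-141964 - 1110*(-892)) = 3245945*(-141964 + 990120) = 3245945*848156 = 2753067727420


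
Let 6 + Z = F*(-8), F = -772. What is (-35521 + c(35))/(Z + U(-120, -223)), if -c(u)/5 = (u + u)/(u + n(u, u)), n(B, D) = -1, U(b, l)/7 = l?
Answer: -54912/7123 ≈ -7.7091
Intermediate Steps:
U(b, l) = 7*l
Z = 6170 (Z = -6 - 772*(-8) = -6 + 6176 = 6170)
c(u) = -10*u/(-1 + u) (c(u) = -5*(u + u)/(u - 1) = -5*2*u/(-1 + u) = -10*u/(-1 + u))
(-35521 + c(35))/(Z + U(-120, -223)) = (-35521 - 10*35/(-1 + 35))/(6170 + 7*(-223)) = (-35521 - 10*35/34)/(6170 - 1561) = (-35521 - 10*35*1/34)/4609 = (-35521 - 175/17)*(1/4609) = -604032/17*1/4609 = -54912/7123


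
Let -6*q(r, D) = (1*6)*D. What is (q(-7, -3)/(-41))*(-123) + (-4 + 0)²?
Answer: 25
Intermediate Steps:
q(r, D) = -D (q(r, D) = -1*6*D/6 = -D)
(q(-7, -3)/(-41))*(-123) + (-4 + 0)² = (-1*(-3)/(-41))*(-123) + (-4 + 0)² = (3*(-1/41))*(-123) + (-4)² = -3/41*(-123) + 16 = 9 + 16 = 25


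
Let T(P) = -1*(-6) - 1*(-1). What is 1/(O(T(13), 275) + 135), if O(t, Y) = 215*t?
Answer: 1/1640 ≈ 0.00060976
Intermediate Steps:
T(P) = 7 (T(P) = 6 + 1 = 7)
1/(O(T(13), 275) + 135) = 1/(215*7 + 135) = 1/(1505 + 135) = 1/1640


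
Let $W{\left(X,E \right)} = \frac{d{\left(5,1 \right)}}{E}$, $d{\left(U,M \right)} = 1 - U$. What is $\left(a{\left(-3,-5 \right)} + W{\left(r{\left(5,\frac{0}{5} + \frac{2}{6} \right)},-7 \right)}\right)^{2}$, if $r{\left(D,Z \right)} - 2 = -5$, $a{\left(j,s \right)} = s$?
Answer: $\frac{961}{49} \approx 19.612$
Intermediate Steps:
$r{\left(D,Z \right)} = -3$ ($r{\left(D,Z \right)} = 2 - 5 = -3$)
$W{\left(X,E \right)} = - \frac{4}{E}$ ($W{\left(X,E \right)} = \frac{1 - 5}{E} = - \frac{4}{E}$)
$\left(a{\left(-3,-5 \right)} + W{\left(r{\left(5,\frac{0}{5} + \frac{2}{6} \right)},-7 \right)}\right)^{2} = \left(-5 - \frac{4}{-7}\right)^{2} = \left(-5 - - \frac{4}{7}\right)^{2} = \left(-5 + \frac{4}{7}\right)^{2} = \left(- \frac{31}{7}\right)^{2} = \frac{961}{49}$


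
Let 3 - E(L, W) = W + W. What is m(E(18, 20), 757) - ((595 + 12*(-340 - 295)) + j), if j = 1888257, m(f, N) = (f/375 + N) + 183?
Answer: -705109537/375 ≈ -1.8803e+6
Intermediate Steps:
E(L, W) = 3 - 2*W (E(L, W) = 3 - (W + W) = 3 - 2*W)
m(f, N) = 183 + N + f/375 (m(f, N) = (f*(1/375) + N) + 183 = (f/375 + N) + 183 = (N + f/375) + 183 = 183 + N + f/375)
m(E(18, 20), 757) - ((595 + 12*(-340 - 295)) + j) = (183 + 757 + (3 - 2*20)/375) - ((595 + 12*(-340 - 295)) + 1888257) = (183 + 757 + (3 - 40)/375) - ((595 + 12*(-635)) + 1888257) = (183 + 757 + (1/375)*(-37)) - ((595 - 7620) + 1888257) = (183 + 757 - 37/375) - (-7025 + 1888257) = 352463/375 - 1*1881232 = 352463/375 - 1881232 = -705109537/375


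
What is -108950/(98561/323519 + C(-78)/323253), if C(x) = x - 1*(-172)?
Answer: -1627689456013950/4555792817 ≈ -3.5728e+5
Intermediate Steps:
C(x) = 172 + x (C(x) = x + 172 = 172 + x)
-108950/(98561/323519 + C(-78)/323253) = -108950/(98561/323519 + (172 - 78)/323253) = -108950/(98561*(1/323519) + 94*(1/323253)) = -108950/(98561/323519 + 94/323253) = -108950/4555792817/14939783901 = -108950*14939783901/4555792817 = -1627689456013950/4555792817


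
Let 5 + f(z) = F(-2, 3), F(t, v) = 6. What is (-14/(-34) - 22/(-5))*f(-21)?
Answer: 409/85 ≈ 4.8118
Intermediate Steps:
f(z) = 1 (f(z) = -5 + 6 = 1)
(-14/(-34) - 22/(-5))*f(-21) = (-14/(-34) - 22/(-5))*1 = (-14*(-1/34) - 22*(-⅕))*1 = (7/17 + 22/5)*1 = (409/85)*1 = 409/85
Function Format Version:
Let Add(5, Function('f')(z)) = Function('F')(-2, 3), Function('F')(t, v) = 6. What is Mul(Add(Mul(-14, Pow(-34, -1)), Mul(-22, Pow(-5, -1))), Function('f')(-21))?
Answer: Rational(409, 85) ≈ 4.8118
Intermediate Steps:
Function('f')(z) = 1 (Function('f')(z) = Add(-5, 6) = 1)
Mul(Add(Mul(-14, Pow(-34, -1)), Mul(-22, Pow(-5, -1))), Function('f')(-21)) = Mul(Add(Mul(-14, Pow(-34, -1)), Mul(-22, Pow(-5, -1))), 1) = Mul(Add(Mul(-14, Rational(-1, 34)), Mul(-22, Rational(-1, 5))), 1) = Mul(Add(Rational(7, 17), Rational(22, 5)), 1) = Mul(Rational(409, 85), 1) = Rational(409, 85)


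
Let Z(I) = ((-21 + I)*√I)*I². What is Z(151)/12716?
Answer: 1482065*√151/6358 ≈ 2864.4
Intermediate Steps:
Z(I) = I^(5/2)*(-21 + I) (Z(I) = (√I*(-21 + I))*I² = I^(5/2)*(-21 + I))
Z(151)/12716 = (151^(5/2)*(-21 + 151))/12716 = ((22801*√151)*130)*(1/12716) = (2964130*√151)*(1/12716) = 1482065*√151/6358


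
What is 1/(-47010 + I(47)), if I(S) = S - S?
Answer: -1/47010 ≈ -2.1272e-5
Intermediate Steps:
I(S) = 0
1/(-47010 + I(47)) = 1/(-47010 + 0) = 1/(-47010) = -1/47010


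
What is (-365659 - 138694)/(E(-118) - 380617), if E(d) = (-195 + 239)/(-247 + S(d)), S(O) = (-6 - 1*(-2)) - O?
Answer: 67078949/50622105 ≈ 1.3251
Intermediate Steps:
S(O) = -4 - O (S(O) = (-6 + 2) - O = -4 - O)
E(d) = 44/(-251 - d) (E(d) = (-195 + 239)/(-247 + (-4 - d)) = 44/(-251 - d))
(-365659 - 138694)/(E(-118) - 380617) = (-365659 - 138694)/(-44/(251 - 118) - 380617) = -504353/(-44/133 - 380617) = -504353/(-50622105/133) = -504353*(-133/50622105) = 67078949/50622105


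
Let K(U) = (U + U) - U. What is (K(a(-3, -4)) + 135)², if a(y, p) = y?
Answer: 17424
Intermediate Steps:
K(U) = U (K(U) = 2*U - U = U)
(K(a(-3, -4)) + 135)² = (-3 + 135)² = 132² = 17424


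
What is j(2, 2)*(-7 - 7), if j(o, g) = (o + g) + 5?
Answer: -126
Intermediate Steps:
j(o, g) = 5 + g + o (j(o, g) = (g + o) + 5 = 5 + g + o)
j(2, 2)*(-7 - 7) = (5 + 2 + 2)*(-7 - 7) = 9*(-14) = -126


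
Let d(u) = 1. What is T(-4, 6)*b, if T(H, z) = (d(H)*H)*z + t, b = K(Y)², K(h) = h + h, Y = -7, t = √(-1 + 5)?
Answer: -4312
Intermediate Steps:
t = 2 (t = √4 = 2)
K(h) = 2*h
b = 196 (b = (2*(-7))² = (-14)² = 196)
T(H, z) = 2 + H*z (T(H, z) = (1*H)*z + 2 = H*z + 2 = 2 + H*z)
T(-4, 6)*b = (2 - 4*6)*196 = (2 - 24)*196 = -22*196 = -4312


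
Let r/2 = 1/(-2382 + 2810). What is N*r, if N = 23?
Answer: 23/214 ≈ 0.10748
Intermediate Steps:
r = 1/214 (r = 2/(-2382 + 2810) = 2/428 = 2*(1/428) = 1/214 ≈ 0.0046729)
N*r = 23*(1/214) = 23/214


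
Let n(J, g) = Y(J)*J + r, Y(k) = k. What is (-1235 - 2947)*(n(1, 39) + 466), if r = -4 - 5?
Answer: -1915356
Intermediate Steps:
r = -9
n(J, g) = -9 + J² (n(J, g) = J*J - 9 = J² - 9 = -9 + J²)
(-1235 - 2947)*(n(1, 39) + 466) = (-1235 - 2947)*((-9 + 1²) + 466) = -4182*((-9 + 1) + 466) = -4182*(-8 + 466) = -4182*458 = -1915356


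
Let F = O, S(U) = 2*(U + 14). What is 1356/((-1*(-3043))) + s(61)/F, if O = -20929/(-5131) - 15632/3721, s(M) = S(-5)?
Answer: -1042609098126/7093181269 ≈ -146.99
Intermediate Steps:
S(U) = 28 + 2*U (S(U) = 2*(14 + U) = 28 + 2*U)
s(M) = 18 (s(M) = 28 + 2*(-5) = 28 - 10 = 18)
O = -2330983/19092451 (O = -20929*(-1/5131) - 15632*1/3721 = 20929/5131 - 15632/3721 = -2330983/19092451 ≈ -0.12209)
F = -2330983/19092451 ≈ -0.12209
1356/((-1*(-3043))) + s(61)/F = 1356/((-1*(-3043))) + 18/(-2330983/19092451) = 1356/3043 + 18*(-19092451/2330983) = 1356*(1/3043) - 343664118/2330983 = 1356/3043 - 343664118/2330983 = -1042609098126/7093181269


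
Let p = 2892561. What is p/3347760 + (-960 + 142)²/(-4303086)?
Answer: 1701145363501/2400949864560 ≈ 0.70853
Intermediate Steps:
p/3347760 + (-960 + 142)²/(-4303086) = 2892561/3347760 + (-960 + 142)²/(-4303086) = 2892561*(1/3347760) + (-818)²*(-1/4303086) = 964187/1115920 + 669124*(-1/4303086) = 964187/1115920 - 334562/2151543 = 1701145363501/2400949864560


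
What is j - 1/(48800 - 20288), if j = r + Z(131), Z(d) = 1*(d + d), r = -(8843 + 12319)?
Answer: -595900801/28512 ≈ -20900.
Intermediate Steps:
r = -21162 (r = -1*21162 = -21162)
Z(d) = 2*d (Z(d) = 1*(2*d) = 2*d)
j = -20900 (j = -21162 + 2*131 = -21162 + 262 = -20900)
j - 1/(48800 - 20288) = -20900 - 1/(48800 - 20288) = -20900 - 1/28512 = -595900801/28512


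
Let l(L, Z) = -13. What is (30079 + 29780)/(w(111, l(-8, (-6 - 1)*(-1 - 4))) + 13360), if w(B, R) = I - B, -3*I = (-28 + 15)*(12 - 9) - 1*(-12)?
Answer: 59859/13258 ≈ 4.5149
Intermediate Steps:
I = 9 (I = -((-28 + 15)*(12 - 9) - 1*(-12))/3 = -(-13*3 + 12)/3 = -(-39 + 12)/3 = -1/3*(-27) = 9)
w(B, R) = 9 - B
(30079 + 29780)/(w(111, l(-8, (-6 - 1)*(-1 - 4))) + 13360) = (30079 + 29780)/((9 - 1*111) + 13360) = 59859/((9 - 111) + 13360) = 59859/(-102 + 13360) = 59859/13258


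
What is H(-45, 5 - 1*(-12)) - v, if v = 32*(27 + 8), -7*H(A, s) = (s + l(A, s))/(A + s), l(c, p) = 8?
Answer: -219495/196 ≈ -1119.9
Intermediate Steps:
H(A, s) = -(8 + s)/(7*(A + s)) (H(A, s) = -(s + 8)/(7*(A + s)) = -(8 + s)/(7*(A + s)))
v = 1120 (v = 32*35 = 1120)
H(-45, 5 - 1*(-12)) - v = (-8 - (5 - 1*(-12)))/(7*(-45 + (5 - 1*(-12)))) - 1*1120 = (-8 - (5 + 12))/(7*(-45 + (5 + 12))) - 1120 = (-8 - 1*17)/(7*(-45 + 17)) - 1120 = (1/7)*(-8 - 17)/(-28) - 1120 = (1/7)*(-1/28)*(-25) - 1120 = 25/196 - 1120 = -219495/196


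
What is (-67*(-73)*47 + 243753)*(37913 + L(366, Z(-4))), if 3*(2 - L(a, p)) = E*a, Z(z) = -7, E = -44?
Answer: 20500127290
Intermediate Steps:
L(a, p) = 2 + 44*a/3 (L(a, p) = 2 - (-44)*a/3 = 2 + 44*a/3)
(-67*(-73)*47 + 243753)*(37913 + L(366, Z(-4))) = (-67*(-73)*47 + 243753)*(37913 + (2 + (44/3)*366)) = (4891*47 + 243753)*(37913 + (2 + 5368)) = (229877 + 243753)*(37913 + 5370) = 473630*43283 = 20500127290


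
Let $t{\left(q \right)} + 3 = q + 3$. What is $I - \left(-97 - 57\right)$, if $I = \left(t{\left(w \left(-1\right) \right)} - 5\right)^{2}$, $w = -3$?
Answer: $158$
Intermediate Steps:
$t{\left(q \right)} = q$ ($t{\left(q \right)} = -3 + \left(q + 3\right) = -3 + \left(3 + q\right) = q$)
$I = 4$ ($I = \left(\left(-3\right) \left(-1\right) - 5\right)^{2} = \left(3 - 5\right)^{2} = \left(-2\right)^{2} = 4$)
$I - \left(-97 - 57\right) = 4 - \left(-97 - 57\right) = 4 - -154 = 4 + 154 = 158$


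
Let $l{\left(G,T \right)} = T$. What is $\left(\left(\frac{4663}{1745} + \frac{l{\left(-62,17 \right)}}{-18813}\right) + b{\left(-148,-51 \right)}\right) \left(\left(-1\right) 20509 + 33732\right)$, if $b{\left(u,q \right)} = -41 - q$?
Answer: $\frac{5500532683492}{32828685} \approx 1.6755 \cdot 10^{5}$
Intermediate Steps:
$\left(\left(\frac{4663}{1745} + \frac{l{\left(-62,17 \right)}}{-18813}\right) + b{\left(-148,-51 \right)}\right) \left(\left(-1\right) 20509 + 33732\right) = \left(\left(\frac{4663}{1745} + \frac{17}{-18813}\right) - -10\right) \left(\left(-1\right) 20509 + 33732\right) = \left(\left(4663 \cdot \frac{1}{1745} + 17 \left(- \frac{1}{18813}\right)\right) + \left(-41 + 51\right)\right) \left(-20509 + 33732\right) = \left(\left(\frac{4663}{1745} - \frac{17}{18813}\right) + 10\right) 13223 = \left(\frac{87695354}{32828685} + 10\right) 13223 = \frac{415982204}{32828685} \cdot 13223 = \frac{5500532683492}{32828685}$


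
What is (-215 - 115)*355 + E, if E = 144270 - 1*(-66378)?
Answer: 93498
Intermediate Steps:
E = 210648 (E = 144270 + 66378 = 210648)
(-215 - 115)*355 + E = (-215 - 115)*355 + 210648 = -330*355 + 210648 = -117150 + 210648 = 93498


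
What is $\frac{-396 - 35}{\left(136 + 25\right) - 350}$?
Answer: $\frac{431}{189} \approx 2.2804$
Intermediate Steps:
$\frac{-396 - 35}{\left(136 + 25\right) - 350} = - \frac{431}{161 - 350} = - \frac{431}{-189} = \left(-431\right) \left(- \frac{1}{189}\right) = \frac{431}{189}$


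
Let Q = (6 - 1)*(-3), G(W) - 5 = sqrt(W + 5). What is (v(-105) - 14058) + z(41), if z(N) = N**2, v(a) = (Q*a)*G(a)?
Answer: -4502 + 15750*I ≈ -4502.0 + 15750.0*I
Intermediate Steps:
G(W) = 5 + sqrt(5 + W) (G(W) = 5 + sqrt(W + 5) = 5 + sqrt(5 + W))
Q = -15 (Q = 5*(-3) = -15)
v(a) = -15*a*(5 + sqrt(5 + a)) (v(a) = (-15*a)*(5 + sqrt(5 + a)) = -15*a*(5 + sqrt(5 + a)))
(v(-105) - 14058) + z(41) = (-15*(-105)*(5 + sqrt(5 - 105)) - 14058) + 41**2 = (-15*(-105)*(5 + sqrt(-100)) - 14058) + 1681 = (-15*(-105)*(5 + 10*I) - 14058) + 1681 = ((7875 + 15750*I) - 14058) + 1681 = (-6183 + 15750*I) + 1681 = -4502 + 15750*I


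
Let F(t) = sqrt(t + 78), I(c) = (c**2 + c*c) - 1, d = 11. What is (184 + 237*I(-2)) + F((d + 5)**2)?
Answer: 1843 + sqrt(334) ≈ 1861.3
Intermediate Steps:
I(c) = -1 + 2*c**2 (I(c) = (c**2 + c**2) - 1 = 2*c**2 - 1 = -1 + 2*c**2)
F(t) = sqrt(78 + t)
(184 + 237*I(-2)) + F((d + 5)**2) = (184 + 237*(-1 + 2*(-2)**2)) + sqrt(78 + (11 + 5)**2) = (184 + 237*(-1 + 2*4)) + sqrt(78 + 16**2) = (184 + 237*(-1 + 8)) + sqrt(78 + 256) = (184 + 237*7) + sqrt(334) = (184 + 1659) + sqrt(334) = 1843 + sqrt(334)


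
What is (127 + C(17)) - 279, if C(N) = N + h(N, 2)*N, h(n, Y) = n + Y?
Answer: 188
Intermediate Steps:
h(n, Y) = Y + n
C(N) = N + N*(2 + N) (C(N) = N + (2 + N)*N = N + N*(2 + N))
(127 + C(17)) - 279 = (127 + 17*(3 + 17)) - 279 = (127 + 17*20) - 279 = (127 + 340) - 279 = 467 - 279 = 188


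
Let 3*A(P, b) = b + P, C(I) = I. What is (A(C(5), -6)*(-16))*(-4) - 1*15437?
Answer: -46375/3 ≈ -15458.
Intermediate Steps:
A(P, b) = P/3 + b/3 (A(P, b) = (b + P)/3 = (P + b)/3 = P/3 + b/3)
(A(C(5), -6)*(-16))*(-4) - 1*15437 = (((⅓)*5 + (⅓)*(-6))*(-16))*(-4) - 1*15437 = ((5/3 - 2)*(-16))*(-4) - 15437 = -⅓*(-16)*(-4) - 15437 = (16/3)*(-4) - 15437 = -64/3 - 15437 = -46375/3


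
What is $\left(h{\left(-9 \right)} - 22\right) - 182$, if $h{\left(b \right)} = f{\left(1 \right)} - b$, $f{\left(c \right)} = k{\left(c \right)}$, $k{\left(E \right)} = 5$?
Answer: $-190$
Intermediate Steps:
$f{\left(c \right)} = 5$
$h{\left(b \right)} = 5 - b$
$\left(h{\left(-9 \right)} - 22\right) - 182 = \left(\left(5 - -9\right) - 22\right) - 182 = \left(\left(5 + 9\right) - 22\right) - 182 = \left(14 - 22\right) - 182 = -8 - 182 = -190$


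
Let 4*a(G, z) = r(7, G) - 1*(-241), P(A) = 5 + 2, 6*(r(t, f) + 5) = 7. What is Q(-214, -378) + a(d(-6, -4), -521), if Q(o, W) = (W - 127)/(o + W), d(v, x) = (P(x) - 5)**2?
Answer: 106817/1776 ≈ 60.145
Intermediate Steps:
r(t, f) = -23/6 (r(t, f) = -5 + (1/6)*7 = -5 + 7/6 = -23/6)
P(A) = 7
d(v, x) = 4 (d(v, x) = (7 - 5)**2 = 2**2 = 4)
Q(o, W) = (-127 + W)/(W + o)
a(G, z) = 1423/24 (a(G, z) = (-23/6 - 1*(-241))/4 = (-23/6 + 241)/4 = (1/4)*(1423/6) = 1423/24)
Q(-214, -378) + a(d(-6, -4), -521) = (-127 - 378)/(-378 - 214) + 1423/24 = -505/(-592) + 1423/24 = -1/592*(-505) + 1423/24 = 505/592 + 1423/24 = 106817/1776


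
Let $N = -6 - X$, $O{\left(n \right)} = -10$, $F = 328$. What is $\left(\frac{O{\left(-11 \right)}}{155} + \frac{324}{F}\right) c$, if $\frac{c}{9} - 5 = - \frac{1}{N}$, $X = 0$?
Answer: $\frac{7041}{164} \approx 42.933$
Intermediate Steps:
$N = -6$ ($N = -6 - 0 = -6 + 0 = -6$)
$c = \frac{93}{2}$ ($c = 45 + 9 \left(- \frac{1}{-6}\right) = 45 + 9 \left(\left(-1\right) \left(- \frac{1}{6}\right)\right) = 45 + 9 \cdot \frac{1}{6} = 45 + \frac{3}{2} = \frac{93}{2} \approx 46.5$)
$\left(\frac{O{\left(-11 \right)}}{155} + \frac{324}{F}\right) c = \left(- \frac{10}{155} + \frac{324}{328}\right) \frac{93}{2} = \left(\left(-10\right) \frac{1}{155} + 324 \cdot \frac{1}{328}\right) \frac{93}{2} = \left(- \frac{2}{31} + \frac{81}{82}\right) \frac{93}{2} = \frac{2347}{2542} \cdot \frac{93}{2} = \frac{7041}{164}$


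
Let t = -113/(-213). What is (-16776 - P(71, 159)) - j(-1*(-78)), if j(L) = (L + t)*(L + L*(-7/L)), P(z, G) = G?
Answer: -67532/3 ≈ -22511.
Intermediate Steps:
t = 113/213 (t = -113*(-1/213) = 113/213 ≈ 0.53052)
j(L) = (-7 + L)*(113/213 + L) (j(L) = (L + 113/213)*(L + L*(-7/L)) = (113/213 + L)*(L - 7) = (113/213 + L)*(-7 + L) = (-7 + L)*(113/213 + L))
(-16776 - P(71, 159)) - j(-1*(-78)) = (-16776 - 1*159) - (-791/213 + (-1*(-78))**2 - (-1378)*(-78)/213) = (-16776 - 159) - (-791/213 + 78**2 - 1378/213*78) = -16935 - (-791/213 + 6084 - 35828/71) = -16935 - 1*16727/3 = -16935 - 16727/3 = -67532/3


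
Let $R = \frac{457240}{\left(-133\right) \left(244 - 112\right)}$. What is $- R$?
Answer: $\frac{16330}{627} \approx 26.045$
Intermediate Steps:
$R = - \frac{16330}{627}$ ($R = \frac{457240}{\left(-133\right) 132} = \frac{457240}{-17556} = 457240 \left(- \frac{1}{17556}\right) = - \frac{16330}{627} \approx -26.045$)
$- R = \left(-1\right) \left(- \frac{16330}{627}\right) = \frac{16330}{627}$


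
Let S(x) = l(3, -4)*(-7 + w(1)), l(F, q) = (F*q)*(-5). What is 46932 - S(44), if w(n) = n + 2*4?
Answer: 46812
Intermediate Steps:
l(F, q) = -5*F*q
w(n) = 8 + n (w(n) = n + 8 = 8 + n)
S(x) = 120 (S(x) = (-5*3*(-4))*(-7 + (8 + 1)) = 60*(-7 + 9) = 60*2 = 120)
46932 - S(44) = 46932 - 1*120 = 46932 - 120 = 46812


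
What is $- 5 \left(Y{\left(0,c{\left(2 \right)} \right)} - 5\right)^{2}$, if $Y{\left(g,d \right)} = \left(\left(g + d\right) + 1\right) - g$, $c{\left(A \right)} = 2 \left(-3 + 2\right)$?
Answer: $-180$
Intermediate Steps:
$c{\left(A \right)} = -2$ ($c{\left(A \right)} = 2 \left(-1\right) = -2$)
$Y{\left(g,d \right)} = 1 + d$ ($Y{\left(g,d \right)} = \left(\left(d + g\right) + 1\right) - g = \left(1 + d + g\right) - g = 1 + d$)
$- 5 \left(Y{\left(0,c{\left(2 \right)} \right)} - 5\right)^{2} = - 5 \left(\left(1 - 2\right) - 5\right)^{2} = - 5 \left(-1 - 5\right)^{2} = - 5 \left(-6\right)^{2} = \left(-5\right) 36 = -180$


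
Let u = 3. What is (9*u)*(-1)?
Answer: -27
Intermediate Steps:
(9*u)*(-1) = (9*3)*(-1) = 27*(-1) = -27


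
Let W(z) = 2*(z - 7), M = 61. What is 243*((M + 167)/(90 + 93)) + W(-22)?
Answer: 14930/61 ≈ 244.75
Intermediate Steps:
W(z) = -14 + 2*z (W(z) = 2*(-7 + z) = -14 + 2*z)
243*((M + 167)/(90 + 93)) + W(-22) = 243*((61 + 167)/(90 + 93)) + (-14 + 2*(-22)) = 243*(228/183) + (-14 - 44) = 243*(228*(1/183)) - 58 = 243*(76/61) - 58 = 18468/61 - 58 = 14930/61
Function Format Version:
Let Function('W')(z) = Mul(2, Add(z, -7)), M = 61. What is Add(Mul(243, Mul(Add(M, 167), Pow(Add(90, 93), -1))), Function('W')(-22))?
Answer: Rational(14930, 61) ≈ 244.75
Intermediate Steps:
Function('W')(z) = Add(-14, Mul(2, z)) (Function('W')(z) = Mul(2, Add(-7, z)) = Add(-14, Mul(2, z)))
Add(Mul(243, Mul(Add(M, 167), Pow(Add(90, 93), -1))), Function('W')(-22)) = Add(Mul(243, Mul(Add(61, 167), Pow(Add(90, 93), -1))), Add(-14, Mul(2, -22))) = Add(Mul(243, Mul(228, Pow(183, -1))), Add(-14, -44)) = Add(Mul(243, Mul(228, Rational(1, 183))), -58) = Add(Mul(243, Rational(76, 61)), -58) = Add(Rational(18468, 61), -58) = Rational(14930, 61)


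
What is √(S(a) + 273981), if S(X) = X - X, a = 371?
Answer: √273981 ≈ 523.43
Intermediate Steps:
S(X) = 0
√(S(a) + 273981) = √(0 + 273981) = √273981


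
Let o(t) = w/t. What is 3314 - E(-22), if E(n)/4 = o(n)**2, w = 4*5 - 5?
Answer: 400769/121 ≈ 3312.1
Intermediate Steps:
w = 15 (w = 20 - 5 = 15)
o(t) = 15/t
E(n) = 900/n**2 (E(n) = 4*(15/n)**2 = 4*(225/n**2) = 900/n**2)
3314 - E(-22) = 3314 - 900/(-22)**2 = 3314 - 900/484 = 3314 - 1*225/121 = 3314 - 225/121 = 400769/121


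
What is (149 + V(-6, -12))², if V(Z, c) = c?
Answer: 18769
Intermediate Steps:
(149 + V(-6, -12))² = (149 - 12)² = 137² = 18769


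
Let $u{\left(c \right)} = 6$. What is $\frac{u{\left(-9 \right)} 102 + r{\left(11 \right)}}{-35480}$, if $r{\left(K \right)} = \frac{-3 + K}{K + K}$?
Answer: $- \frac{842}{48785} \approx -0.017259$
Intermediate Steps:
$r{\left(K \right)} = \frac{-3 + K}{2 K}$
$\frac{u{\left(-9 \right)} 102 + r{\left(11 \right)}}{-35480} = \frac{6 \cdot 102 + \frac{-3 + 11}{2 \cdot 11}}{-35480} = \left(612 + \frac{1}{2} \cdot \frac{1}{11} \cdot 8\right) \left(- \frac{1}{35480}\right) = \left(612 + \frac{4}{11}\right) \left(- \frac{1}{35480}\right) = \frac{6736}{11} \left(- \frac{1}{35480}\right) = - \frac{842}{48785}$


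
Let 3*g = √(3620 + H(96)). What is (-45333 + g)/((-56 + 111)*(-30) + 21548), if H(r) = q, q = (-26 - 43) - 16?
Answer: -45333/19898 + √3535/59694 ≈ -2.2773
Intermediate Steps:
q = -85 (q = -69 - 16 = -85)
H(r) = -85
g = √3535/3 (g = √(3620 - 85)/3 = √3535/3 ≈ 19.819)
(-45333 + g)/((-56 + 111)*(-30) + 21548) = (-45333 + √3535/3)/((-56 + 111)*(-30) + 21548) = (-45333 + √3535/3)/(55*(-30) + 21548) = (-45333 + √3535/3)/(-1650 + 21548) = (-45333 + √3535/3)/19898 = (-45333 + √3535/3)*(1/19898) = -45333/19898 + √3535/59694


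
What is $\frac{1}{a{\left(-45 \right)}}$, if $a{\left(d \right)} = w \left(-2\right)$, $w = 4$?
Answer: $- \frac{1}{8} \approx -0.125$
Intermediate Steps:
$a{\left(d \right)} = -8$ ($a{\left(d \right)} = 4 \left(-2\right) = -8$)
$\frac{1}{a{\left(-45 \right)}} = \frac{1}{-8} = - \frac{1}{8}$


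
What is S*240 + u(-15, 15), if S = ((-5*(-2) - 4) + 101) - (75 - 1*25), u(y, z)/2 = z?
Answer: 13710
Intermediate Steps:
u(y, z) = 2*z
S = 57 (S = ((10 - 4) + 101) - (75 - 25) = (6 + 101) - 1*50 = 107 - 50 = 57)
S*240 + u(-15, 15) = 57*240 + 2*15 = 13680 + 30 = 13710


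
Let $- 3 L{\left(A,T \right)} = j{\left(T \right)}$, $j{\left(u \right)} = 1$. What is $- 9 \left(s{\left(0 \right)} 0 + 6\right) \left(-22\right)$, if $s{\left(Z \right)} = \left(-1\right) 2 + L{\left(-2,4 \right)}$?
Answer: $1188$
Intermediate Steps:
$L{\left(A,T \right)} = - \frac{1}{3}$ ($L{\left(A,T \right)} = \left(- \frac{1}{3}\right) 1 = - \frac{1}{3}$)
$s{\left(Z \right)} = - \frac{7}{3}$ ($s{\left(Z \right)} = \left(-1\right) 2 - \frac{1}{3} = -2 - \frac{1}{3} = - \frac{7}{3}$)
$- 9 \left(s{\left(0 \right)} 0 + 6\right) \left(-22\right) = - 9 \left(\left(- \frac{7}{3}\right) 0 + 6\right) \left(-22\right) = - 9 \left(0 + 6\right) \left(-22\right) = \left(-9\right) 6 \left(-22\right) = \left(-54\right) \left(-22\right) = 1188$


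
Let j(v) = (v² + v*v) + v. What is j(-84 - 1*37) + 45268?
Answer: 74429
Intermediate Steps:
j(v) = v + 2*v² (j(v) = (v² + v²) + v = 2*v² + v = v + 2*v²)
j(-84 - 1*37) + 45268 = (-84 - 1*37)*(1 + 2*(-84 - 1*37)) + 45268 = (-84 - 37)*(1 + 2*(-84 - 37)) + 45268 = -121*(1 + 2*(-121)) + 45268 = -121*(1 - 242) + 45268 = -121*(-241) + 45268 = 29161 + 45268 = 74429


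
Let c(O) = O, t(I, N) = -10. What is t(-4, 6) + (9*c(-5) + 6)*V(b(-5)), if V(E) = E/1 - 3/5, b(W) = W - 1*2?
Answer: 1432/5 ≈ 286.40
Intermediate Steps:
b(W) = -2 + W (b(W) = W - 2 = -2 + W)
V(E) = -3/5 + E (V(E) = E*1 - 3*1/5 = E - 3/5 = -3/5 + E)
t(-4, 6) + (9*c(-5) + 6)*V(b(-5)) = -10 + (9*(-5) + 6)*(-3/5 + (-2 - 5)) = -10 + (-45 + 6)*(-3/5 - 7) = -10 - 39*(-38/5) = -10 + 1482/5 = 1432/5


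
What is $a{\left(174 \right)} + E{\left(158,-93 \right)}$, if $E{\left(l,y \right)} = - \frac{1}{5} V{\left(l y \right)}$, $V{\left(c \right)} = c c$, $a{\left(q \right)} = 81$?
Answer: $- \frac{215913231}{5} \approx -4.3183 \cdot 10^{7}$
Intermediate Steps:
$V{\left(c \right)} = c^{2}$
$E{\left(l,y \right)} = - \frac{l^{2} y^{2}}{5}$ ($E{\left(l,y \right)} = - \frac{1}{5} \left(l y\right)^{2} = \left(-1\right) \frac{1}{5} l^{2} y^{2} = - \frac{l^{2} y^{2}}{5}$)
$a{\left(174 \right)} + E{\left(158,-93 \right)} = 81 - \frac{158^{2} \left(-93\right)^{2}}{5} = 81 - \frac{24964}{5} \cdot 8649 = 81 - \frac{215913636}{5} = - \frac{215913231}{5}$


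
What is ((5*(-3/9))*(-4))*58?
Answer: 1160/3 ≈ 386.67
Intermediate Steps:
((5*(-3/9))*(-4))*58 = ((5*(-3*⅑))*(-4))*58 = ((5*(-⅓))*(-4))*58 = -5/3*(-4)*58 = (20/3)*58 = 1160/3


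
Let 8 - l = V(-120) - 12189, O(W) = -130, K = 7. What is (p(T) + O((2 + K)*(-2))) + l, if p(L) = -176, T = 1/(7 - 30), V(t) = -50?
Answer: 11941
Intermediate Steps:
T = -1/23 (T = 1/(-23) = -1/23 ≈ -0.043478)
l = 12247 (l = 8 - (-50 - 12189) = 8 - 1*(-12239) = 8 + 12239 = 12247)
(p(T) + O((2 + K)*(-2))) + l = (-176 - 130) + 12247 = -306 + 12247 = 11941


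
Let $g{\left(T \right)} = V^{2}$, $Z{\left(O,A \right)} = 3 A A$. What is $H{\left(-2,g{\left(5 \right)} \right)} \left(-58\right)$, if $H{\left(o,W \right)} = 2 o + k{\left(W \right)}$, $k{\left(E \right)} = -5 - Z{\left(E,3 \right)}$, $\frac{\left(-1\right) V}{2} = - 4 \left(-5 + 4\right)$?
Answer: $2088$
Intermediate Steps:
$Z{\left(O,A \right)} = 3 A^{2}$
$V = -8$ ($V = - 2 \left(- 4 \left(-5 + 4\right)\right) = - 2 \left(\left(-4\right) \left(-1\right)\right) = \left(-2\right) 4 = -8$)
$g{\left(T \right)} = 64$ ($g{\left(T \right)} = \left(-8\right)^{2} = 64$)
$k{\left(E \right)} = -32$ ($k{\left(E \right)} = -5 - 3 \cdot 3^{2} = -5 - 3 \cdot 9 = -5 - 27 = -32$)
$H{\left(o,W \right)} = -32 + 2 o$ ($H{\left(o,W \right)} = 2 o - 32 = -32 + 2 o$)
$H{\left(-2,g{\left(5 \right)} \right)} \left(-58\right) = \left(-32 + 2 \left(-2\right)\right) \left(-58\right) = \left(-32 - 4\right) \left(-58\right) = \left(-36\right) \left(-58\right) = 2088$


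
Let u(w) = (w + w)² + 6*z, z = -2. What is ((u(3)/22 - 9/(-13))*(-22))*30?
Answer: -15300/13 ≈ -1176.9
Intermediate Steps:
u(w) = -12 + 4*w² (u(w) = (w + w)² + 6*(-2) = (2*w)² - 12 = 4*w² - 12 = -12 + 4*w²)
((u(3)/22 - 9/(-13))*(-22))*30 = (((-12 + 4*3²)/22 - 9/(-13))*(-22))*30 = (((-12 + 4*9)*(1/22) - 9*(-1/13))*(-22))*30 = (((-12 + 36)*(1/22) + 9/13)*(-22))*30 = ((24*(1/22) + 9/13)*(-22))*30 = ((12/11 + 9/13)*(-22))*30 = ((255/143)*(-22))*30 = -510/13*30 = -15300/13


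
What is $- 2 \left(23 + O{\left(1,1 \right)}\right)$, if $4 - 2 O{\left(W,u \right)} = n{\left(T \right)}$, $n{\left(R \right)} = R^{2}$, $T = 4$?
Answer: $-34$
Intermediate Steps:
$O{\left(W,u \right)} = -6$ ($O{\left(W,u \right)} = 2 - \frac{4^{2}}{2} = 2 - 8 = -6$)
$- 2 \left(23 + O{\left(1,1 \right)}\right) = - 2 \left(23 - 6\right) = \left(-2\right) 17 = -34$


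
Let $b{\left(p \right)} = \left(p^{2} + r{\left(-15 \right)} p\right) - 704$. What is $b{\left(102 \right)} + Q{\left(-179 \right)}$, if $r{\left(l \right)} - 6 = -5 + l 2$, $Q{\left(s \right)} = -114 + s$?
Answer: $6449$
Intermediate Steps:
$r{\left(l \right)} = 1 + 2 l$ ($r{\left(l \right)} = 6 + \left(-5 + l 2\right) = 6 + \left(-5 + 2 l\right) = 1 + 2 l$)
$b{\left(p \right)} = -704 + p^{2} - 29 p$ ($b{\left(p \right)} = \left(p^{2} + \left(1 + 2 \left(-15\right)\right) p\right) - 704 = \left(p^{2} + \left(1 - 30\right) p\right) - 704 = \left(p^{2} - 29 p\right) - 704 = -704 + p^{2} - 29 p$)
$b{\left(102 \right)} + Q{\left(-179 \right)} = \left(-704 + 102^{2} - 2958\right) - 293 = \left(-704 + 10404 - 2958\right) - 293 = 6742 - 293 = 6449$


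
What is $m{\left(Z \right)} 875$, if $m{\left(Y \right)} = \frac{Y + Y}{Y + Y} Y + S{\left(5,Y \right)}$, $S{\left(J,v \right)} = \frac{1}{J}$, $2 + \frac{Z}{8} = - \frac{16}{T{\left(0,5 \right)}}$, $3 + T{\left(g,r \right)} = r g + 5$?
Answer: $-69825$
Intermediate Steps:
$T{\left(g,r \right)} = 2 + g r$ ($T{\left(g,r \right)} = -3 + \left(r g + 5\right) = -3 + \left(g r + 5\right) = -3 + \left(5 + g r\right) = 2 + g r$)
$Z = -80$ ($Z = -16 + 8 \left(- \frac{16}{2 + 0 \cdot 5}\right) = -16 + 8 \left(- \frac{16}{2 + 0}\right) = -16 + 8 \left(- \frac{16}{2}\right) = -16 + 8 \left(\left(-16\right) \frac{1}{2}\right) = -16 + 8 \left(-8\right) = -16 - 64 = -80$)
$m{\left(Y \right)} = \frac{1}{5} + Y$ ($m{\left(Y \right)} = \frac{Y + Y}{Y + Y} Y + \frac{1}{5} = \frac{2 Y}{2 Y} Y + \frac{1}{5} = 2 Y \frac{1}{2 Y} Y + \frac{1}{5} = 1 Y + \frac{1}{5} = Y + \frac{1}{5} = \frac{1}{5} + Y$)
$m{\left(Z \right)} 875 = \left(\frac{1}{5} - 80\right) 875 = \left(- \frac{399}{5}\right) 875 = -69825$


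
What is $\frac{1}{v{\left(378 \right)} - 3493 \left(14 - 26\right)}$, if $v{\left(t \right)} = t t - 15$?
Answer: $\frac{1}{184785} \approx 5.4117 \cdot 10^{-6}$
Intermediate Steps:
$v{\left(t \right)} = -15 + t^{2}$ ($v{\left(t \right)} = t^{2} - 15 = -15 + t^{2}$)
$\frac{1}{v{\left(378 \right)} - 3493 \left(14 - 26\right)} = \frac{1}{\left(-15 + 378^{2}\right) - 3493 \left(14 - 26\right)} = \frac{1}{\left(-15 + 142884\right) - 3493 \left(14 - 26\right)} = \frac{1}{142869 - -41916} = \frac{1}{142869 + 41916} = \frac{1}{184785}$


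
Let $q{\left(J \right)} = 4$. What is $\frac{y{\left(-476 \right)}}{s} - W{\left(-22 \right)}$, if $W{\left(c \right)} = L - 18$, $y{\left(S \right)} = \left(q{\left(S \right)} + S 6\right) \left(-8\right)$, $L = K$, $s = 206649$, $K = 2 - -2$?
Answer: $\frac{2915902}{206649} \approx 14.11$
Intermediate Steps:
$K = 4$ ($K = 2 + 2 = 4$)
$L = 4$
$y{\left(S \right)} = -32 - 48 S$ ($y{\left(S \right)} = \left(4 + S 6\right) \left(-8\right) = \left(4 + 6 S\right) \left(-8\right) = -32 - 48 S$)
$W{\left(c \right)} = -14$ ($W{\left(c \right)} = 4 - 18 = -14$)
$\frac{y{\left(-476 \right)}}{s} - W{\left(-22 \right)} = \frac{-32 - -22848}{206649} - -14 = \left(-32 + 22848\right) \frac{1}{206649} + 14 = 22816 \cdot \frac{1}{206649} + 14 = \frac{22816}{206649} + 14 = \frac{2915902}{206649}$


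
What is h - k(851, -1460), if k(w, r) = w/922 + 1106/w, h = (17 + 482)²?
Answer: 195369918689/784622 ≈ 2.4900e+5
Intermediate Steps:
h = 249001 (h = 499² = 249001)
k(w, r) = 1106/w + w/922 (k(w, r) = w*(1/922) + 1106/w = w/922 + 1106/w = 1106/w + w/922)
h - k(851, -1460) = 249001 - (1106/851 + (1/922)*851) = 249001 - (1106*(1/851) + 851/922) = 249001 - (1106/851 + 851/922) = 249001 - 1*1743933/784622 = 249001 - 1743933/784622 = 195369918689/784622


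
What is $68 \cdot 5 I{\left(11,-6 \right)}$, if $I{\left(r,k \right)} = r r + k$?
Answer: $39100$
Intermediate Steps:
$I{\left(r,k \right)} = k + r^{2}$ ($I{\left(r,k \right)} = r^{2} + k = k + r^{2}$)
$68 \cdot 5 I{\left(11,-6 \right)} = 68 \cdot 5 \left(-6 + 11^{2}\right) = 340 \left(-6 + 121\right) = 340 \cdot 115 = 39100$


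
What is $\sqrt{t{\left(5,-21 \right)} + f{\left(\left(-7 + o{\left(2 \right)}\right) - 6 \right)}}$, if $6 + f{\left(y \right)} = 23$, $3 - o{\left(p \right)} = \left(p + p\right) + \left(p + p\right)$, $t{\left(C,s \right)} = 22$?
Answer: $\sqrt{39} \approx 6.245$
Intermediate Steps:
$o{\left(p \right)} = 3 - 4 p$ ($o{\left(p \right)} = 3 - \left(\left(p + p\right) + \left(p + p\right)\right) = 3 - \left(2 p + 2 p\right) = 3 - 4 p$)
$f{\left(y \right)} = 17$ ($f{\left(y \right)} = -6 + 23 = 17$)
$\sqrt{t{\left(5,-21 \right)} + f{\left(\left(-7 + o{\left(2 \right)}\right) - 6 \right)}} = \sqrt{22 + 17} = \sqrt{39}$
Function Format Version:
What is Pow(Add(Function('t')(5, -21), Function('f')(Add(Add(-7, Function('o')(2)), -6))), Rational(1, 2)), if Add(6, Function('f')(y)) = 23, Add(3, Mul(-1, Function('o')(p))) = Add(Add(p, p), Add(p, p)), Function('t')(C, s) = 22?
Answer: Pow(39, Rational(1, 2)) ≈ 6.2450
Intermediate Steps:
Function('o')(p) = Add(3, Mul(-4, p)) (Function('o')(p) = Add(3, Mul(-1, Add(Add(p, p), Add(p, p)))) = Add(3, Mul(-1, Add(Mul(2, p), Mul(2, p)))) = Add(3, Mul(-1, Mul(4, p))) = Add(3, Mul(-4, p)))
Function('f')(y) = 17 (Function('f')(y) = Add(-6, 23) = 17)
Pow(Add(Function('t')(5, -21), Function('f')(Add(Add(-7, Function('o')(2)), -6))), Rational(1, 2)) = Pow(Add(22, 17), Rational(1, 2)) = Pow(39, Rational(1, 2))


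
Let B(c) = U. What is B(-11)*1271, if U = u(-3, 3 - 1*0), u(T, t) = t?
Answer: 3813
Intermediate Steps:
U = 3 (U = 3 - 1*0 = 3 + 0 = 3)
B(c) = 3
B(-11)*1271 = 3*1271 = 3813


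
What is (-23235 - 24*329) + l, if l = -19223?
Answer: -50354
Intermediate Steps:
(-23235 - 24*329) + l = (-23235 - 24*329) - 19223 = (-23235 - 7896) - 19223 = -31131 - 19223 = -50354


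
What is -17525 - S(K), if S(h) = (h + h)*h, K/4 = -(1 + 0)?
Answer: -17557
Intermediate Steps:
K = -4 (K = 4*(-(1 + 0)) = 4*(-1*1) = 4*(-1) = -4)
S(h) = 2*h**2 (S(h) = (2*h)*h = 2*h**2)
-17525 - S(K) = -17525 - 2*(-4)**2 = -17525 - 2*16 = -17525 - 1*32 = -17525 - 32 = -17557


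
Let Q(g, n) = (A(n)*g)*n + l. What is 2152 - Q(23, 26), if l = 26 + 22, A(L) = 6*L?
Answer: -91184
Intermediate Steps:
l = 48
Q(g, n) = 48 + 6*g*n² (Q(g, n) = ((6*n)*g)*n + 48 = (6*g*n)*n + 48 = 6*g*n² + 48 = 48 + 6*g*n²)
2152 - Q(23, 26) = 2152 - (48 + 6*23*26²) = 2152 - (48 + 6*23*676) = 2152 - (48 + 93288) = 2152 - 1*93336 = 2152 - 93336 = -91184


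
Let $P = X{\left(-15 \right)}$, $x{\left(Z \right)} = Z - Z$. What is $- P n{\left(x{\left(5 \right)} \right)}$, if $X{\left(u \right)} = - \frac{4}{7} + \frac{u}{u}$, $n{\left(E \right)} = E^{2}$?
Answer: $0$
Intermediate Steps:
$x{\left(Z \right)} = 0$
$X{\left(u \right)} = \frac{3}{7}$ ($X{\left(u \right)} = \left(-4\right) \frac{1}{7} + 1 = - \frac{4}{7} + 1 = \frac{3}{7}$)
$P = \frac{3}{7} \approx 0.42857$
$- P n{\left(x{\left(5 \right)} \right)} = - \frac{3 \cdot 0^{2}}{7} = - \frac{3 \cdot 0}{7} = \left(-1\right) 0 = 0$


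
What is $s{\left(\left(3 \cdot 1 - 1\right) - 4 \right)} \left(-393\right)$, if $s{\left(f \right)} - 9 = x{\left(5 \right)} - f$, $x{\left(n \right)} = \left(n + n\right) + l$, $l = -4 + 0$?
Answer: $-6681$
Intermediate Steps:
$l = -4$
$x{\left(n \right)} = -4 + 2 n$ ($x{\left(n \right)} = \left(n + n\right) - 4 = 2 n - 4 = -4 + 2 n$)
$s{\left(f \right)} = 15 - f$ ($s{\left(f \right)} = 9 - \left(-6 + f\right) = 15 - f$)
$s{\left(\left(3 \cdot 1 - 1\right) - 4 \right)} \left(-393\right) = \left(15 - \left(\left(3 \cdot 1 - 1\right) - 4\right)\right) \left(-393\right) = \left(15 - \left(\left(3 - 1\right) - 4\right)\right) \left(-393\right) = \left(15 - \left(2 - 4\right)\right) \left(-393\right) = \left(15 - -2\right) \left(-393\right) = \left(15 + 2\right) \left(-393\right) = 17 \left(-393\right) = -6681$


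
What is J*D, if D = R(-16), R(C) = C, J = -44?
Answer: 704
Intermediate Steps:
D = -16
J*D = -44*(-16) = 704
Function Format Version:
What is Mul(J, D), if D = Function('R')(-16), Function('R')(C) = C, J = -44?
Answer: 704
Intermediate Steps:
D = -16
Mul(J, D) = Mul(-44, -16) = 704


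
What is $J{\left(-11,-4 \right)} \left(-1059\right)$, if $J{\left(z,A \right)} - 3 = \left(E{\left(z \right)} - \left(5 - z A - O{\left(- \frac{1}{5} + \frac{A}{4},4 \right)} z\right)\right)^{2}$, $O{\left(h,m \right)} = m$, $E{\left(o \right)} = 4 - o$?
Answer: $-109077$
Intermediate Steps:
$J{\left(z,A \right)} = 3 + \left(-1 + 3 z + A z\right)^{2}$ ($J{\left(z,A \right)} = 3 + \left(\left(4 - z\right) - \left(5 - 4 z - z A\right)\right)^{2} = 3 + \left(\left(4 - z\right) - \left(5 - 4 z - A z\right)\right)^{2} = 3 + \left(\left(4 - z\right) + \left(-5 + 4 z + A z\right)\right)^{2} = 3 + \left(-1 + 3 z + A z\right)^{2}$)
$J{\left(-11,-4 \right)} \left(-1059\right) = \left(3 + \left(-1 + 3 \left(-11\right) - -44\right)^{2}\right) \left(-1059\right) = \left(3 + \left(-1 - 33 + 44\right)^{2}\right) \left(-1059\right) = \left(3 + 10^{2}\right) \left(-1059\right) = \left(3 + 100\right) \left(-1059\right) = 103 \left(-1059\right) = -109077$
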